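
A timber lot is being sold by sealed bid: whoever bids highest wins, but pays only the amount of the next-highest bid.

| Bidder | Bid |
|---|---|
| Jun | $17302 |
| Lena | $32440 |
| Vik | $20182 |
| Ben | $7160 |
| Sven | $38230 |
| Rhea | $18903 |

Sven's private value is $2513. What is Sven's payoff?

Highest bid: Sven at $38230, so Sven wins.
Second-highest bid: Lena at $32440 — that is the price the winner pays.
Sven's payoff = value − price = $2513 − $32440 = −$29927.

−$29927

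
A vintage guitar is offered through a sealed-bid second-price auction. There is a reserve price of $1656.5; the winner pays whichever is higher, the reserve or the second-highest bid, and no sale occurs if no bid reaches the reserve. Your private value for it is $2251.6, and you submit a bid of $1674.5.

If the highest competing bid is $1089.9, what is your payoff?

$595.1

Your bid $1674.5 is the highest and exceeds the reserve.
Price = max(second-highest bid, reserve) = max($1089.9, $1656.5) = $1656.5.
Payoff = $2251.6 − $1656.5 = $595.1.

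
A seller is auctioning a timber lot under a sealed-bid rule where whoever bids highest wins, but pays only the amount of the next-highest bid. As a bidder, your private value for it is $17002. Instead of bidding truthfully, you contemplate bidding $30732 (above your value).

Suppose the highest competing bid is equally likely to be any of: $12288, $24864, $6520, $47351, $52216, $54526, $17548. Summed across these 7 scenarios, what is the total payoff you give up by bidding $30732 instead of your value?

$8408

The deviation costs you only when the competing bid falls strictly between $17002 and $30732; elsewhere both bids give the same outcome.
$12288: outcomes coincide → loss $0.
$24864: truthful payoff $0, deviation payoff −$7862 → loss $7862.
$6520: outcomes coincide → loss $0.
$47351: outcomes coincide → loss $0.
$52216: outcomes coincide → loss $0.
$54526: outcomes coincide → loss $0.
$17548: truthful payoff $0, deviation payoff −$546 → loss $546.
Total loss = $7862 + $546 = $8408.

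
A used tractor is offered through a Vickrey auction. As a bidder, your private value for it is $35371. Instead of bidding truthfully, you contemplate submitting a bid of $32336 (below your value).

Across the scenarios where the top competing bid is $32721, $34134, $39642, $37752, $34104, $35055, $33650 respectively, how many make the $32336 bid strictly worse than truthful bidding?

5

The deviation hurts exactly when the highest competing bid lies strictly between $32336 and $35371 — underbidding then forfeits a profitable win.
$32721: inside the interval → strictly worse (loss $2650).
$34134: inside the interval → strictly worse (loss $1237).
$39642: above both → same outcome either way.
$37752: above both → same outcome either way.
$34104: inside the interval → strictly worse (loss $1267).
$35055: inside the interval → strictly worse (loss $316).
$33650: inside the interval → strictly worse (loss $1721).
Count: 5.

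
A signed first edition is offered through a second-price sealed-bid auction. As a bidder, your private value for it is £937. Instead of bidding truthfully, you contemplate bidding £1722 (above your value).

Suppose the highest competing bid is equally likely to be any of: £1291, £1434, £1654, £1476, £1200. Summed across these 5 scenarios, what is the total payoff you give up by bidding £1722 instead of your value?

£2370

The deviation costs you only when the competing bid falls strictly between £937 and £1722; elsewhere both bids give the same outcome.
£1291: truthful payoff £0, deviation payoff −£354 → loss £354.
£1434: truthful payoff £0, deviation payoff −£497 → loss £497.
£1654: truthful payoff £0, deviation payoff −£717 → loss £717.
£1476: truthful payoff £0, deviation payoff −£539 → loss £539.
£1200: truthful payoff £0, deviation payoff −£263 → loss £263.
Total loss = £354 + £497 + £717 + £539 + £263 = £2370.
Truthful bidding weakly dominates here: raising your bid can only win items priced above your value, and lowering it can only forfeit items priced below.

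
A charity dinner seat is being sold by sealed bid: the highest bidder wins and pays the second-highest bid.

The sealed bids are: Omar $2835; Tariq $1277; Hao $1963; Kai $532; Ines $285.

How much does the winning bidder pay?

Highest bid: Omar at $2835, so Omar wins.
Second-highest bid: Hao at $1963 — that is the price the winner pays.

$1963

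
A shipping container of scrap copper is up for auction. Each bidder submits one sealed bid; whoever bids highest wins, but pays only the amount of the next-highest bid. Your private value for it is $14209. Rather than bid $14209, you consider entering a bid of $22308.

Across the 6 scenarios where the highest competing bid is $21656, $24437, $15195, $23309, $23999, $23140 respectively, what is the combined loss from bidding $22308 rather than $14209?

$8433

The deviation costs you only when the competing bid falls strictly between $14209 and $22308; elsewhere both bids give the same outcome.
$21656: truthful payoff $0, deviation payoff −$7447 → loss $7447.
$24437: outcomes coincide → loss $0.
$15195: truthful payoff $0, deviation payoff −$986 → loss $986.
$23309: outcomes coincide → loss $0.
$23999: outcomes coincide → loss $0.
$23140: outcomes coincide → loss $0.
Total loss = $7447 + $986 = $8433.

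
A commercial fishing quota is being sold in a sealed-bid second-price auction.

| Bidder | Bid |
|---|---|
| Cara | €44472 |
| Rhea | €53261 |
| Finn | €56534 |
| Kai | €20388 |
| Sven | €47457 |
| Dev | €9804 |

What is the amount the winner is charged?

€53261

Highest bid: Finn at €56534, so Finn wins.
Second-highest bid: Rhea at €53261 — that is the price the winner pays.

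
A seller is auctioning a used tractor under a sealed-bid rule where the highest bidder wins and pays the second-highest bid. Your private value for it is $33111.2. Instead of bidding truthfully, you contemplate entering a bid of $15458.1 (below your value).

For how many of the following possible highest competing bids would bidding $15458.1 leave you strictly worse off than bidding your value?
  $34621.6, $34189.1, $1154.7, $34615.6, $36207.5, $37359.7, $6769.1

The deviation hurts exactly when the highest competing bid lies strictly between $15458.1 and $33111.2 — underbidding then forfeits a profitable win.
$34621.6: above both → same outcome either way.
$34189.1: above both → same outcome either way.
$1154.7: below both → same outcome either way.
$34615.6: above both → same outcome either way.
$36207.5: above both → same outcome either way.
$37359.7: above both → same outcome either way.
$6769.1: below both → same outcome either way.
Count: 0.

0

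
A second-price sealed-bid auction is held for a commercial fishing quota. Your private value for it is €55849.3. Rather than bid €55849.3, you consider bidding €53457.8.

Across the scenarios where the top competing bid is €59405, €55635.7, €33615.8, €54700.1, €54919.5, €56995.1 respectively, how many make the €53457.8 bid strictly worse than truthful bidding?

The deviation hurts exactly when the highest competing bid lies strictly between €53457.8 and €55849.3 — underbidding then forfeits a profitable win.
€59405: above both → same outcome either way.
€55635.7: inside the interval → strictly worse (loss €213.6).
€33615.8: below both → same outcome either way.
€54700.1: inside the interval → strictly worse (loss €1149.2).
€54919.5: inside the interval → strictly worse (loss €929.8).
€56995.1: above both → same outcome either way.
Count: 3.

3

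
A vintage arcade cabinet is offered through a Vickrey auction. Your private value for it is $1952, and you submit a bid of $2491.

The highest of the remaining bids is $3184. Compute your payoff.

Your bid $2491 is below the highest competing bid $3184, so you lose.
A losing bidder pays nothing and receives nothing: payoff = $0.

$0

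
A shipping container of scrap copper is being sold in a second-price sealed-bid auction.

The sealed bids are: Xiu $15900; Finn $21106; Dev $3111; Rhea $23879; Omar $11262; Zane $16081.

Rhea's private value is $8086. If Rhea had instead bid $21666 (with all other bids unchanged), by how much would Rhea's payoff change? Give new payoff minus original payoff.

$0

The highest bid among the other bidders is $21106; Rhea's bid doesn't change that.
Original bid $23879: Rhea is highest, pays the top rival bid $21106; payoff $8086 − $21106 = −$13020.
Alternative bid $21666: Rhea is highest, pays the top rival bid $21106; payoff $8086 − $21106 = −$13020.
Change in payoff = −$13020 − (−$13020) = $0.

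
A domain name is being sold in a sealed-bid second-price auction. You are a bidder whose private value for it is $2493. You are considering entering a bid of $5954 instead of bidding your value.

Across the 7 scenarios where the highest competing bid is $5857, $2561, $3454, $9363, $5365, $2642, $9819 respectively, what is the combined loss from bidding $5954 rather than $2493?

$7414

The deviation costs you only when the competing bid falls strictly between $2493 and $5954; elsewhere both bids give the same outcome.
$5857: truthful payoff $0, deviation payoff −$3364 → loss $3364.
$2561: truthful payoff $0, deviation payoff −$68 → loss $68.
$3454: truthful payoff $0, deviation payoff −$961 → loss $961.
$9363: outcomes coincide → loss $0.
$5365: truthful payoff $0, deviation payoff −$2872 → loss $2872.
$2642: truthful payoff $0, deviation payoff −$149 → loss $149.
$9819: outcomes coincide → loss $0.
Total loss = $3364 + $68 + $961 + $2872 + $149 = $7414.
Because the price is fixed by the runner-up's bid, deviating from your value can only change a good outcome into a bad one — never the reverse.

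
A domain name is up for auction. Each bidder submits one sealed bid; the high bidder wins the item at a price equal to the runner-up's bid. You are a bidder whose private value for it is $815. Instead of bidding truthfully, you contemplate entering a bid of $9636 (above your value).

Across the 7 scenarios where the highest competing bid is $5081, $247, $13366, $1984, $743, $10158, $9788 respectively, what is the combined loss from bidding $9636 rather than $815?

$5435

The deviation costs you only when the competing bid falls strictly between $815 and $9636; elsewhere both bids give the same outcome.
$5081: truthful payoff $0, deviation payoff −$4266 → loss $4266.
$247: outcomes coincide → loss $0.
$13366: outcomes coincide → loss $0.
$1984: truthful payoff $0, deviation payoff −$1169 → loss $1169.
$743: outcomes coincide → loss $0.
$10158: outcomes coincide → loss $0.
$9788: outcomes coincide → loss $0.
Total loss = $4266 + $1169 = $5435.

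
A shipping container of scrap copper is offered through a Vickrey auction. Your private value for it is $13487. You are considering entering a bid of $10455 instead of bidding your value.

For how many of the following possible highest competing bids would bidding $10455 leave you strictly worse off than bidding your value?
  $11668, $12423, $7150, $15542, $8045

The deviation hurts exactly when the highest competing bid lies strictly between $10455 and $13487 — underbidding then forfeits a profitable win.
$11668: inside the interval → strictly worse (loss $1819).
$12423: inside the interval → strictly worse (loss $1064).
$7150: below both → same outcome either way.
$15542: above both → same outcome either way.
$8045: below both → same outcome either way.
Count: 2.

2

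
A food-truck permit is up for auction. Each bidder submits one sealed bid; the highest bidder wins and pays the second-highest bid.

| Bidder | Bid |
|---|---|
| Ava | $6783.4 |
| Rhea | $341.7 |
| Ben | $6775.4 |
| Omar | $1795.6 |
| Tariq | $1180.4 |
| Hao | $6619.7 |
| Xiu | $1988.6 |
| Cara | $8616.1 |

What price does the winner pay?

Highest bid: Cara at $8616.1, so Cara wins.
Second-highest bid: Ava at $6783.4 — that is the price the winner pays.

$6783.4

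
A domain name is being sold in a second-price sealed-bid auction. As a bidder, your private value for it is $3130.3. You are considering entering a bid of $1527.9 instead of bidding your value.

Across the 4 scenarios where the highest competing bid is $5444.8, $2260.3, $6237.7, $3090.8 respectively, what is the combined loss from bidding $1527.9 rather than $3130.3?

The deviation costs you only when the competing bid falls strictly between $1527.9 and $3130.3; elsewhere both bids give the same outcome.
$5444.8: outcomes coincide → loss $0.
$2260.3: truthful payoff $870, deviation payoff $0 → loss $870.
$6237.7: outcomes coincide → loss $0.
$3090.8: truthful payoff $39.5, deviation payoff $0 → loss $39.5.
Total loss = $870 + $39.5 = $909.5.
Truthful bidding weakly dominates here: raising your bid can only win items priced above your value, and lowering it can only forfeit items priced below.

$909.5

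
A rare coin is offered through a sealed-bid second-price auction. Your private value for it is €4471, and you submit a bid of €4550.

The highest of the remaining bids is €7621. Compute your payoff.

Your bid €4550 is below the highest competing bid €7621, so you lose.
A losing bidder pays nothing and receives nothing: payoff = €0.

€0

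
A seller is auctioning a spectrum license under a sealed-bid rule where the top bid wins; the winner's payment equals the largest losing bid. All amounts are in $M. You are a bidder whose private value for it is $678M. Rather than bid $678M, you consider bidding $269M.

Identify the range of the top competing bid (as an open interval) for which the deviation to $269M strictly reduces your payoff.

If the competing bid is below $269M, both bids win at the same price — no difference.
If it is above $678M, both bids lose — no difference.
If it lies strictly between $269M and $678M, bidding your value wins at a price below your value (positive payoff) while bidding $269M loses (payoff 0).
So the deviation strictly hurts on the open interval ($269M, $678M).

($269M, $678M)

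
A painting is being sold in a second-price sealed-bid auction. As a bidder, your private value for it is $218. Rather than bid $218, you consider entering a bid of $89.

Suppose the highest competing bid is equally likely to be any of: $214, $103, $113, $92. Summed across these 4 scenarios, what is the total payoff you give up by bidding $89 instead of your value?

The deviation costs you only when the competing bid falls strictly between $89 and $218; elsewhere both bids give the same outcome.
$214: truthful payoff $4, deviation payoff $0 → loss $4.
$103: truthful payoff $115, deviation payoff $0 → loss $115.
$113: truthful payoff $105, deviation payoff $0 → loss $105.
$92: truthful payoff $126, deviation payoff $0 → loss $126.
Total loss = $4 + $115 + $105 + $126 = $350.
In a second-price auction your bid sets only whether you win, not what you pay, so bidding your true value is weakly dominant.

$350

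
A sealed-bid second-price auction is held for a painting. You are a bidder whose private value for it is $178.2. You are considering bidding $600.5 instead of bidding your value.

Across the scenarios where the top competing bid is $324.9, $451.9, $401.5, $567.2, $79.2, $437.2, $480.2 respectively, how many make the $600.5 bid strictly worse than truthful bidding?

6

The deviation hurts exactly when the highest competing bid lies strictly between $178.2 and $600.5 — overbidding then wins at a price above your value.
$324.9: inside the interval → strictly worse (loss $146.7).
$451.9: inside the interval → strictly worse (loss $273.7).
$401.5: inside the interval → strictly worse (loss $223.3).
$567.2: inside the interval → strictly worse (loss $389).
$79.2: below both → same outcome either way.
$437.2: inside the interval → strictly worse (loss $259).
$480.2: inside the interval → strictly worse (loss $302).
Count: 6.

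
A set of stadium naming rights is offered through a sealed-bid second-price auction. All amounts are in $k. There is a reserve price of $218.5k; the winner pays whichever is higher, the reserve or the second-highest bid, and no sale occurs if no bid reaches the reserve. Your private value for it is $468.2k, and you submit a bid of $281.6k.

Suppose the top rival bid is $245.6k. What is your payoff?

$222.6k

Your bid $281.6k is the highest and exceeds the reserve.
Price = max(second-highest bid, reserve) = max($245.6k, $218.5k) = $245.6k.
Payoff = $468.2k − $245.6k = $222.6k.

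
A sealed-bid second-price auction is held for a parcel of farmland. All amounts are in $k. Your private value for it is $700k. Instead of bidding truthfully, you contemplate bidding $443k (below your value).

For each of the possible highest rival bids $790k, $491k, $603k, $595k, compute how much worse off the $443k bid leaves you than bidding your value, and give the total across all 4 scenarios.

$411k

The deviation costs you only when the competing bid falls strictly between $443k and $700k; elsewhere both bids give the same outcome.
$790k: outcomes coincide → loss $0k.
$491k: truthful payoff $209k, deviation payoff $0k → loss $209k.
$603k: truthful payoff $97k, deviation payoff $0k → loss $97k.
$595k: truthful payoff $105k, deviation payoff $0k → loss $105k.
Total loss = $209k + $97k + $105k = $411k.
Because the price is fixed by the runner-up's bid, deviating from your value can only change a good outcome into a bad one — never the reverse.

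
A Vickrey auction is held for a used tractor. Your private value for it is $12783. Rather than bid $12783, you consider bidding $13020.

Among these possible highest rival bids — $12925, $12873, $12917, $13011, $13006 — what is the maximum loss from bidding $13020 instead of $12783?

$228

$12925: truthful gives $0, deviation gives −$142 → loss $142.
$12873: truthful gives $0, deviation gives −$90 → loss $90.
$12917: truthful gives $0, deviation gives −$134 → loss $134.
$13011: truthful gives $0, deviation gives −$228 → loss $228.
$13006: truthful gives $0, deviation gives −$223 → loss $223.
Maximum loss: $228.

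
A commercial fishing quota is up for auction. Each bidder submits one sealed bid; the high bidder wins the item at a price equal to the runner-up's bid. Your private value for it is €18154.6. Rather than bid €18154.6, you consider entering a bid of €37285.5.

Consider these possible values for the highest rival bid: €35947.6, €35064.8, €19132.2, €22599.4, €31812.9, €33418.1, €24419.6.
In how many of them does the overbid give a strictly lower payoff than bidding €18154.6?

7

The deviation hurts exactly when the highest competing bid lies strictly between €18154.6 and €37285.5 — overbidding then wins at a price above your value.
€35947.6: inside the interval → strictly worse (loss €17793).
€35064.8: inside the interval → strictly worse (loss €16910.2).
€19132.2: inside the interval → strictly worse (loss €977.6).
€22599.4: inside the interval → strictly worse (loss €4444.8).
€31812.9: inside the interval → strictly worse (loss €13658.3).
€33418.1: inside the interval → strictly worse (loss €15263.5).
€24419.6: inside the interval → strictly worse (loss €6265).
Count: 7.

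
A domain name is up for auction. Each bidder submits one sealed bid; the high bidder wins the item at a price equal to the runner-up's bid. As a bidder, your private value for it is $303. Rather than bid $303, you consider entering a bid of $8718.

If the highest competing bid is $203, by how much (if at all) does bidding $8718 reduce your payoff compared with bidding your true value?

Bidding your value $303: you win (since $303 > $203) and pay $203. Payoff $100.
Bidding $8718: you win and pay $203. Payoff $303 − $203 = $100.
Difference = $100 − $100 = $0; both bids lead to the same outcome because the competing bid is below both your value and your alternative bid.

$0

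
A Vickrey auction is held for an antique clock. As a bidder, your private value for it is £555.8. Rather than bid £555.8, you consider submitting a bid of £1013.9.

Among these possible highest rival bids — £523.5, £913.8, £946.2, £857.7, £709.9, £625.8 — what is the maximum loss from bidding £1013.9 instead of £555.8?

£523.5: same outcome either way → loss £0.
£913.8: truthful gives £0, deviation gives −£358 → loss £358.
£946.2: truthful gives £0, deviation gives −£390.4 → loss £390.4.
£857.7: truthful gives £0, deviation gives −£301.9 → loss £301.9.
£709.9: truthful gives £0, deviation gives −£154.1 → loss £154.1.
£625.8: truthful gives £0, deviation gives −£70 → loss £70.
Maximum loss: £390.4.

£390.4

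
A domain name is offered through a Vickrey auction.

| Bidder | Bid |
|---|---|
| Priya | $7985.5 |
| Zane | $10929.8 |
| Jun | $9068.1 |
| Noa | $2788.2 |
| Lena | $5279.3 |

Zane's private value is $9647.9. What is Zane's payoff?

Highest bid: Zane at $10929.8, so Zane wins.
Second-highest bid: Jun at $9068.1 — that is the price the winner pays.
Zane's payoff = value − price = $9647.9 − $9068.1 = $579.8.

$579.8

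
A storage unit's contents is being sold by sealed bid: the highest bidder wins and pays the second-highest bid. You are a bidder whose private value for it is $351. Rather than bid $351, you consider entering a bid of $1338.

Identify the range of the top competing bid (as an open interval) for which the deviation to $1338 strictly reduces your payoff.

If the competing bid is below $351, both bids win at the same price — no difference.
If it is above $1338, both bids lose — no difference.
If it lies strictly between $351 and $1338, bidding your value loses (payoff 0) while bidding $1338 wins at a price above your value (payoff negative).
So the deviation strictly hurts on the open interval ($351, $1338).
Truthful bidding weakly dominates here: raising your bid can only win items priced above your value, and lowering it can only forfeit items priced below.

($351, $1338)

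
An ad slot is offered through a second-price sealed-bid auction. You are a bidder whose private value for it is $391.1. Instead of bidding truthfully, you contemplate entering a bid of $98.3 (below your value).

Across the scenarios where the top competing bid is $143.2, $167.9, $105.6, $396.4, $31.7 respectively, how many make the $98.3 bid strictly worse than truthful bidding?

The deviation hurts exactly when the highest competing bid lies strictly between $98.3 and $391.1 — underbidding then forfeits a profitable win.
$143.2: inside the interval → strictly worse (loss $247.9).
$167.9: inside the interval → strictly worse (loss $223.2).
$105.6: inside the interval → strictly worse (loss $285.5).
$396.4: above both → same outcome either way.
$31.7: below both → same outcome either way.
Count: 3.

3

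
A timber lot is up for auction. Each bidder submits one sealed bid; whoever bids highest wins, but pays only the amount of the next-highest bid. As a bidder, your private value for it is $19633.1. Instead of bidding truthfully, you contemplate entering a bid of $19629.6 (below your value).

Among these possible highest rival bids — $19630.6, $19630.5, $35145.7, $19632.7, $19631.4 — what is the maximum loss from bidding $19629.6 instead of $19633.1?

$2.6

$19630.6: truthful gives $2.5, deviation gives $0 → loss $2.5.
$19630.5: truthful gives $2.6, deviation gives $0 → loss $2.6.
$35145.7: same outcome either way → loss $0.
$19632.7: truthful gives $0.4, deviation gives $0 → loss $0.4.
$19631.4: truthful gives $1.7, deviation gives $0 → loss $1.7.
Maximum loss: $2.6.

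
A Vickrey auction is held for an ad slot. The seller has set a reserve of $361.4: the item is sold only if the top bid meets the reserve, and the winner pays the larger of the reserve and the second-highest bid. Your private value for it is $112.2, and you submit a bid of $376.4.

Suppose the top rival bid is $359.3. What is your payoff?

−$249.2

Your bid $376.4 is the highest and exceeds the reserve.
Price = max(second-highest bid, reserve) = max($359.3, $361.4) = $361.4.
Payoff = $112.2 − $361.4 = −$249.2.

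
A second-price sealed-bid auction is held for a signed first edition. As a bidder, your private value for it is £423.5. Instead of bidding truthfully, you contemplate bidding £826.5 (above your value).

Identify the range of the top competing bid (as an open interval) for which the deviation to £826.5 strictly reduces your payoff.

(£423.5, £826.5)

If the competing bid is below £423.5, both bids win at the same price — no difference.
If it is above £826.5, both bids lose — no difference.
If it lies strictly between £423.5 and £826.5, bidding your value loses (payoff 0) while bidding £826.5 wins at a price above your value (payoff negative).
So the deviation strictly hurts on the open interval (£423.5, £826.5).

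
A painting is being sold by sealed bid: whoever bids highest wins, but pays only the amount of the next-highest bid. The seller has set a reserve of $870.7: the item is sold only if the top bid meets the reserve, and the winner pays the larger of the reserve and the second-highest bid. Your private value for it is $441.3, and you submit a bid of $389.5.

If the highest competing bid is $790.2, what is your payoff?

$0

Your bid $389.5 is below the highest competing bid $790.2, so you lose. Payoff $0.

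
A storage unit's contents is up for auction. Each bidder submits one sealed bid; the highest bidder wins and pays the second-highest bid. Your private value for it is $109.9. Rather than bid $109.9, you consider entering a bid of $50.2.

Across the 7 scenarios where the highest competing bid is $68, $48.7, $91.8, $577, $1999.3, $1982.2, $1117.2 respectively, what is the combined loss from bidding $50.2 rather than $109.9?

$60

The deviation costs you only when the competing bid falls strictly between $50.2 and $109.9; elsewhere both bids give the same outcome.
$68: truthful payoff $41.9, deviation payoff $0 → loss $41.9.
$48.7: outcomes coincide → loss $0.
$91.8: truthful payoff $18.1, deviation payoff $0 → loss $18.1.
$577: outcomes coincide → loss $0.
$1999.3: outcomes coincide → loss $0.
$1982.2: outcomes coincide → loss $0.
$1117.2: outcomes coincide → loss $0.
Total loss = $41.9 + $18.1 = $60.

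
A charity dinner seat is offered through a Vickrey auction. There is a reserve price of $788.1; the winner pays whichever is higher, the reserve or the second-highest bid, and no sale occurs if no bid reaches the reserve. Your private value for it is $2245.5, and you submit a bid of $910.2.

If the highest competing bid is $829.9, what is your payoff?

$1415.6

Your bid $910.2 is the highest and exceeds the reserve.
Price = max(second-highest bid, reserve) = max($829.9, $788.1) = $829.9.
Payoff = $2245.5 − $829.9 = $1415.6.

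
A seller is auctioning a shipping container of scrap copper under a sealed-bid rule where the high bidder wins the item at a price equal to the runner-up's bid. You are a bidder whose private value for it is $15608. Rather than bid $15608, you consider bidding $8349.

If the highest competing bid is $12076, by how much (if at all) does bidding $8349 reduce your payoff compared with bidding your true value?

Bidding your value $15608: you win (since $15608 > $12076) and pay $12076. Payoff $3532.
Bidding $8349: you lose. Payoff $0.
The competing bid $12076 lies between your shaded bid and your value, so underbidding forfeits an item you could have won at a profitable price.
Loss from deviating = $3532 − ($0) = $3532.
Because the price is fixed by the runner-up's bid, deviating from your value can only change a good outcome into a bad one — never the reverse.

$3532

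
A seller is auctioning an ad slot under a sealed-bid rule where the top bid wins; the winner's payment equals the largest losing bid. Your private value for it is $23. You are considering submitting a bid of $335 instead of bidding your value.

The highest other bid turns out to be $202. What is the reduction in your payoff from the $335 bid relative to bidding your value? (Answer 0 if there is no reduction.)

$179

Bidding your value $23: you lose (since $23 < $202). Payoff $0.
Bidding $335: you win and pay $202. Payoff $23 − $202 = −$179.
The competing bid $202 lies between your value and your inflated bid, so overbidding wins an item priced above your value.
Loss from deviating = $0 − (−$179) = $179.
Because the price is fixed by the runner-up's bid, deviating from your value can only change a good outcome into a bad one — never the reverse.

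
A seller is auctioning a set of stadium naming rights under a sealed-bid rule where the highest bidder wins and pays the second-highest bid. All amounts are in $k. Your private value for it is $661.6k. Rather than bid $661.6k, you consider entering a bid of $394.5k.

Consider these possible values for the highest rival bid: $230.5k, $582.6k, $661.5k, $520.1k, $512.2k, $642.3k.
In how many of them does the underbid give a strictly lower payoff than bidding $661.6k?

5

The deviation hurts exactly when the highest competing bid lies strictly between $394.5k and $661.6k — underbidding then forfeits a profitable win.
$230.5k: below both → same outcome either way.
$582.6k: inside the interval → strictly worse (loss $79k).
$661.5k: inside the interval → strictly worse (loss $0.1k).
$520.1k: inside the interval → strictly worse (loss $141.5k).
$512.2k: inside the interval → strictly worse (loss $149.4k).
$642.3k: inside the interval → strictly worse (loss $19.3k).
Count: 5.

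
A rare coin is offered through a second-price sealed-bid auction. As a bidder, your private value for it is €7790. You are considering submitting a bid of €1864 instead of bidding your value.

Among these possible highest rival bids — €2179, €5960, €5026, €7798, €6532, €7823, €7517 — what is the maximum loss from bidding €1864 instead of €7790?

€2179: truthful gives €5611, deviation gives €0 → loss €5611.
€5960: truthful gives €1830, deviation gives €0 → loss €1830.
€5026: truthful gives €2764, deviation gives €0 → loss €2764.
€7798: same outcome either way → loss €0.
€6532: truthful gives €1258, deviation gives €0 → loss €1258.
€7823: same outcome either way → loss €0.
€7517: truthful gives €273, deviation gives €0 → loss €273.
Maximum loss: €5611.

€5611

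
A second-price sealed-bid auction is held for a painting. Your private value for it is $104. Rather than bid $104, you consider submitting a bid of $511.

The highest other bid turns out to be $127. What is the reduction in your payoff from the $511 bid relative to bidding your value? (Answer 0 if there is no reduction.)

$23

Bidding your value $104: you lose (since $104 < $127). Payoff $0.
Bidding $511: you win and pay $127. Payoff $104 − $127 = −$23.
The competing bid $127 lies between your value and your inflated bid, so overbidding wins an item priced above your value.
Loss from deviating = $0 − (−$23) = $23.
Because the price is fixed by the runner-up's bid, deviating from your value can only change a good outcome into a bad one — never the reverse.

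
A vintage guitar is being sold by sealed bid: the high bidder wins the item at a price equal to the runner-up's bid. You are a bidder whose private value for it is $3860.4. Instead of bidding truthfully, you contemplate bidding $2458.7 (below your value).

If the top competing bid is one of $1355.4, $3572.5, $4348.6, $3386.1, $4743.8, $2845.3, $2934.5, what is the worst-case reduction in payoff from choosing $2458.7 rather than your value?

$1015.1

$1355.4: same outcome either way → loss $0.
$3572.5: truthful gives $287.9, deviation gives $0 → loss $287.9.
$4348.6: same outcome either way → loss $0.
$3386.1: truthful gives $474.3, deviation gives $0 → loss $474.3.
$4743.8: same outcome either way → loss $0.
$2845.3: truthful gives $1015.1, deviation gives $0 → loss $1015.1.
$2934.5: truthful gives $925.9, deviation gives $0 → loss $925.9.
Maximum loss: $1015.1.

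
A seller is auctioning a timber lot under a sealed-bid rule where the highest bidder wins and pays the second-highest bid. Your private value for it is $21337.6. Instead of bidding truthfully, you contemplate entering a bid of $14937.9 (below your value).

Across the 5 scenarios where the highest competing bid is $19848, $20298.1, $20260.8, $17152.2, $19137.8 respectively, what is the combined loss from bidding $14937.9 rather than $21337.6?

The deviation costs you only when the competing bid falls strictly between $14937.9 and $21337.6; elsewhere both bids give the same outcome.
$19848: truthful payoff $1489.6, deviation payoff $0 → loss $1489.6.
$20298.1: truthful payoff $1039.5, deviation payoff $0 → loss $1039.5.
$20260.8: truthful payoff $1076.8, deviation payoff $0 → loss $1076.8.
$17152.2: truthful payoff $4185.4, deviation payoff $0 → loss $4185.4.
$19137.8: truthful payoff $2199.8, deviation payoff $0 → loss $2199.8.
Total loss = $1489.6 + $1039.5 + $1076.8 + $4185.4 + $2199.8 = $9991.1.

$9991.1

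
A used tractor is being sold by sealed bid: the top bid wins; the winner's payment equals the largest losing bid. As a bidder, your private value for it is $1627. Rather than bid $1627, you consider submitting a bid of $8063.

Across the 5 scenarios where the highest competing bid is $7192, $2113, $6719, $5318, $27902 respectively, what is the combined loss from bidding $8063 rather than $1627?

The deviation costs you only when the competing bid falls strictly between $1627 and $8063; elsewhere both bids give the same outcome.
$7192: truthful payoff $0, deviation payoff −$5565 → loss $5565.
$2113: truthful payoff $0, deviation payoff −$486 → loss $486.
$6719: truthful payoff $0, deviation payoff −$5092 → loss $5092.
$5318: truthful payoff $0, deviation payoff −$3691 → loss $3691.
$27902: outcomes coincide → loss $0.
Total loss = $5565 + $486 + $5092 + $3691 = $14834.
Because the price is fixed by the runner-up's bid, deviating from your value can only change a good outcome into a bad one — never the reverse.

$14834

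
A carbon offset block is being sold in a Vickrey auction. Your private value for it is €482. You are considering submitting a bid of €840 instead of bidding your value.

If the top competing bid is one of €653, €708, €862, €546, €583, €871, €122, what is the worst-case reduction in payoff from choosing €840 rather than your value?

€653: truthful gives €0, deviation gives −€171 → loss €171.
€708: truthful gives €0, deviation gives −€226 → loss €226.
€862: same outcome either way → loss €0.
€546: truthful gives €0, deviation gives −€64 → loss €64.
€583: truthful gives €0, deviation gives −€101 → loss €101.
€871: same outcome either way → loss €0.
€122: same outcome either way → loss €0.
Maximum loss: €226.

€226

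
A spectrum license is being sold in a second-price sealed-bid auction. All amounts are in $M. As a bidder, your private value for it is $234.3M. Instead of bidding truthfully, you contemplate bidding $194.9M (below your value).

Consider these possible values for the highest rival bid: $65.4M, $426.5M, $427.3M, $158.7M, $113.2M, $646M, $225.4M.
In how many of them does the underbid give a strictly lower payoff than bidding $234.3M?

The deviation hurts exactly when the highest competing bid lies strictly between $194.9M and $234.3M — underbidding then forfeits a profitable win.
$65.4M: below both → same outcome either way.
$426.5M: above both → same outcome either way.
$427.3M: above both → same outcome either way.
$158.7M: below both → same outcome either way.
$113.2M: below both → same outcome either way.
$646M: above both → same outcome either way.
$225.4M: inside the interval → strictly worse (loss $8.9M).
Count: 1.

1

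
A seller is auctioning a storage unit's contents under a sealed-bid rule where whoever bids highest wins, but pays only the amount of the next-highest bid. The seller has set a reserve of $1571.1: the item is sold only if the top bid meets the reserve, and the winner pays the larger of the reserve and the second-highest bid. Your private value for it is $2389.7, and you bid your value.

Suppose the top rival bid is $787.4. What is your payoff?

Your bid $2389.7 is the highest and exceeds the reserve.
Price = max(second-highest bid, reserve) = max($787.4, $1571.1) = $1571.1.
Payoff = $2389.7 − $1571.1 = $818.6.

$818.6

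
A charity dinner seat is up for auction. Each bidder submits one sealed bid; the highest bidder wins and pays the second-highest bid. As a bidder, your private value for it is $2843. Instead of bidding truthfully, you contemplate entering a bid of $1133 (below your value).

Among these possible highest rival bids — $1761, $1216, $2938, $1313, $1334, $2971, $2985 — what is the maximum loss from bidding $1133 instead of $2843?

$1627

$1761: truthful gives $1082, deviation gives $0 → loss $1082.
$1216: truthful gives $1627, deviation gives $0 → loss $1627.
$2938: same outcome either way → loss $0.
$1313: truthful gives $1530, deviation gives $0 → loss $1530.
$1334: truthful gives $1509, deviation gives $0 → loss $1509.
$2971: same outcome either way → loss $0.
$2985: same outcome either way → loss $0.
Maximum loss: $1627.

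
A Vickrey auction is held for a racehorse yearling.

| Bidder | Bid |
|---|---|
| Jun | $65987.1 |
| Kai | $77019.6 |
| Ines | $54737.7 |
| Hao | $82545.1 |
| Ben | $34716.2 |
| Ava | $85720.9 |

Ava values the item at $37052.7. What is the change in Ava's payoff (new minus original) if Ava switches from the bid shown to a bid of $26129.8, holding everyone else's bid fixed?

The highest bid among the other bidders is $82545.1; Ava's bid doesn't change that.
Original bid $85720.9: Ava is highest, pays the top rival bid $82545.1; payoff $37052.7 − $82545.1 = −$45492.4.
Alternative bid $26129.8: Ava is not highest (top rival bid is $82545.1); payoff $0.
Change in payoff = $0 − (−$45492.4) = $45492.4.

$45492.4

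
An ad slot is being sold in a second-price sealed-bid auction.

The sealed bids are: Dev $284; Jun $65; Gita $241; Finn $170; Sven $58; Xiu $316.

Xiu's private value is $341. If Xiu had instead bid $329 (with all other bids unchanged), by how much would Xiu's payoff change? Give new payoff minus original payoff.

The highest bid among the other bidders is $284; Xiu's bid doesn't change that.
Original bid $316: Xiu is highest, pays the top rival bid $284; payoff $341 − $284 = $57.
Alternative bid $329: Xiu is highest, pays the top rival bid $284; payoff $341 − $284 = $57.
Change in payoff = $57 − ($57) = $0.

$0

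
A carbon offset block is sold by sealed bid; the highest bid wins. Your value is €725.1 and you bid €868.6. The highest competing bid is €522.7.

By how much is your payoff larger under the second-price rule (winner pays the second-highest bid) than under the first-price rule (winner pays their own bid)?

€345.9

You have the highest bid, so you win under either rule.
Second-price: pay €522.7 → payoff €202.4.
First-price: pay your own bid €868.6 → payoff −€143.5.
Difference = €202.4 − (−€143.5) = €345.9.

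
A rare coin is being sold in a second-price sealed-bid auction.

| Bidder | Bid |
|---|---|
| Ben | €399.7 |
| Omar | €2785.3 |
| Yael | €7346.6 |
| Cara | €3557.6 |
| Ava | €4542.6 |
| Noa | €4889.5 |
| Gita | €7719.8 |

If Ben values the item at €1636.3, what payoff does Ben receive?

Highest bid: Gita at €7719.8, so Gita wins.
Second-highest bid: Yael at €7346.6 — that is the price the winner pays.
Ben did not win, so Ben pays nothing and receives nothing: payoff €0.

€0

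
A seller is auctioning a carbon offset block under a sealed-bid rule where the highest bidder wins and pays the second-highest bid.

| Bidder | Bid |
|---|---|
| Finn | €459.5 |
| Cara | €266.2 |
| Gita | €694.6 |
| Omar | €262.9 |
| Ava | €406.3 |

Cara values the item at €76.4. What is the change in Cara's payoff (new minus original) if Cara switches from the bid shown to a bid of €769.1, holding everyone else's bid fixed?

The highest bid among the other bidders is €694.6; Cara's bid doesn't change that.
Original bid €266.2: Cara is not highest (top rival bid is €694.6); payoff €0.
Alternative bid €769.1: Cara is highest, pays the top rival bid €694.6; payoff €76.4 − €694.6 = −€618.2.
Change in payoff = −€618.2 − (€0) = −€618.2.

−€618.2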